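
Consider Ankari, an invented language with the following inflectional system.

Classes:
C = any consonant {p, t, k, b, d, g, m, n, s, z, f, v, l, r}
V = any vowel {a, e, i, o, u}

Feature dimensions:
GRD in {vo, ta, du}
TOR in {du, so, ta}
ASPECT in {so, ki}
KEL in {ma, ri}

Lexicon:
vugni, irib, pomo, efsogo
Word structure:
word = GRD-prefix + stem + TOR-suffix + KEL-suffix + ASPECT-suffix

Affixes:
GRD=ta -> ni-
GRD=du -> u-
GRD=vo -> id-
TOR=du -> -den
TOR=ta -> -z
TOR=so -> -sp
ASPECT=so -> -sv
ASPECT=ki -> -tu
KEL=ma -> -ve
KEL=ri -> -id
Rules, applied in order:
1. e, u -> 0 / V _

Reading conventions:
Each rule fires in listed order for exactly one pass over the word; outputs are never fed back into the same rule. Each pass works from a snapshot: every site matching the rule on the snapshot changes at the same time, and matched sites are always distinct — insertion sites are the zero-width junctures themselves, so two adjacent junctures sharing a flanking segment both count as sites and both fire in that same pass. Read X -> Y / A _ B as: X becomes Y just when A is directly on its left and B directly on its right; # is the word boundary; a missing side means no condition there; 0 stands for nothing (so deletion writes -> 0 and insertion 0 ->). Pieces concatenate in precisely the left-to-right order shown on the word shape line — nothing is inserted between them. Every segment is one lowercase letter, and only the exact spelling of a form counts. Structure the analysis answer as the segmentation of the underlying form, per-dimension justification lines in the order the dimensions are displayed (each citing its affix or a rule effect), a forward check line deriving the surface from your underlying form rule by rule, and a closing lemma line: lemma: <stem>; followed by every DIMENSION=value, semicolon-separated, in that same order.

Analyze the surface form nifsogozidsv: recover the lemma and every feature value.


underlying: ni-efsogo-z-id-sv
GRD=ta - signalled by the affix ni-
TOR=ta - signalled by the affix -z
ASPECT=so - signalled by the affix -sv
KEL=ri - signalled by the affix -id
check: niefsogozidsv -> nifsogozidsv
lemma: efsogo; GRD=ta; TOR=ta; ASPECT=so; KEL=ri


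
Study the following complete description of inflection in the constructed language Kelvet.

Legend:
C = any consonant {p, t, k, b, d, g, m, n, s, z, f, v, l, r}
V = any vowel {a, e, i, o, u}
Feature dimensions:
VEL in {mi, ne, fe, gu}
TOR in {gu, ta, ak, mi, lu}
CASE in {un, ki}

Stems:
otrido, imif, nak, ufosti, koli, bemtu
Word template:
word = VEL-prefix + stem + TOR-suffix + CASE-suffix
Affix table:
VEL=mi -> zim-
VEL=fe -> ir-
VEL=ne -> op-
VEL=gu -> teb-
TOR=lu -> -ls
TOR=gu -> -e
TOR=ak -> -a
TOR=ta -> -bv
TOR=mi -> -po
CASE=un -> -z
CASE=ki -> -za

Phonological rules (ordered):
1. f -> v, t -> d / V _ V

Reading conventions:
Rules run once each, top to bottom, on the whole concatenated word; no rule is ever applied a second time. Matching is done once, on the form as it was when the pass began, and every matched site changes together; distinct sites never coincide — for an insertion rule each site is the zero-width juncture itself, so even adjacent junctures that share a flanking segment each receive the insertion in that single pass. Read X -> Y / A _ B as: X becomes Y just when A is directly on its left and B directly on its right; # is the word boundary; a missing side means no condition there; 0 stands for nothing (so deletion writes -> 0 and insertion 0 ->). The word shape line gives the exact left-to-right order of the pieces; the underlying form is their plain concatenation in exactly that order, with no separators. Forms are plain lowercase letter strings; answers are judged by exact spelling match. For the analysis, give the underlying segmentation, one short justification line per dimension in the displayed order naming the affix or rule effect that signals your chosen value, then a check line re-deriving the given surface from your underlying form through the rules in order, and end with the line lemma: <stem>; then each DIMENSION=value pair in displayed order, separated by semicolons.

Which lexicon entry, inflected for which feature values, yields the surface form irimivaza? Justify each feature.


underlying: ir-imif-a-za
VEL=fe - signalled by the affix ir-
TOR=ak - signalled by the affix -a
CASE=ki - signalled by the affix -za
check: irimifaza -> irimivaza
lemma: imif; VEL=fe; TOR=ak; CASE=ki


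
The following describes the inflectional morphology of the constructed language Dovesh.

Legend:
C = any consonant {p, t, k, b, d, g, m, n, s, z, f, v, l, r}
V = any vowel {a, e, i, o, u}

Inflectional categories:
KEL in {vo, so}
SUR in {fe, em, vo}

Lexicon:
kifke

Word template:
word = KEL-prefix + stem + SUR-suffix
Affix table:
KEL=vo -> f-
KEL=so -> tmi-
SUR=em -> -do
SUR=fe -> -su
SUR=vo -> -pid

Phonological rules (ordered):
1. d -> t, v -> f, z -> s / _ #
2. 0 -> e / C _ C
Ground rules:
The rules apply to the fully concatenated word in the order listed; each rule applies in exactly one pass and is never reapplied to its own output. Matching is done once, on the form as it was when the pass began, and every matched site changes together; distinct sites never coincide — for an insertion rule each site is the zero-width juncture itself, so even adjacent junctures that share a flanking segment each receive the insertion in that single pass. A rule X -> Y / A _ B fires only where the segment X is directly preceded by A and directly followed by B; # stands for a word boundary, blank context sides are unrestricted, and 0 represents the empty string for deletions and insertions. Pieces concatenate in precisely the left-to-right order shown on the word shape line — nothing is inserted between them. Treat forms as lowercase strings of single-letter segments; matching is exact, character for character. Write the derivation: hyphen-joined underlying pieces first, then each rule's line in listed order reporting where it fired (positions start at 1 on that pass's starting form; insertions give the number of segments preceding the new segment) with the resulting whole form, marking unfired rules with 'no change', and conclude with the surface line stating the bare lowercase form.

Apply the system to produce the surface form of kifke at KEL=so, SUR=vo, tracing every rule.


underlying: tmi-kifke-pid
1. d -> t, v -> f, z -> s / _ #: fires at position(s) 11: tmikifkepit
2. 0 -> e / C _ C: inserts after position(s) 1, 6: temikifekepit
surface: temikifekepit


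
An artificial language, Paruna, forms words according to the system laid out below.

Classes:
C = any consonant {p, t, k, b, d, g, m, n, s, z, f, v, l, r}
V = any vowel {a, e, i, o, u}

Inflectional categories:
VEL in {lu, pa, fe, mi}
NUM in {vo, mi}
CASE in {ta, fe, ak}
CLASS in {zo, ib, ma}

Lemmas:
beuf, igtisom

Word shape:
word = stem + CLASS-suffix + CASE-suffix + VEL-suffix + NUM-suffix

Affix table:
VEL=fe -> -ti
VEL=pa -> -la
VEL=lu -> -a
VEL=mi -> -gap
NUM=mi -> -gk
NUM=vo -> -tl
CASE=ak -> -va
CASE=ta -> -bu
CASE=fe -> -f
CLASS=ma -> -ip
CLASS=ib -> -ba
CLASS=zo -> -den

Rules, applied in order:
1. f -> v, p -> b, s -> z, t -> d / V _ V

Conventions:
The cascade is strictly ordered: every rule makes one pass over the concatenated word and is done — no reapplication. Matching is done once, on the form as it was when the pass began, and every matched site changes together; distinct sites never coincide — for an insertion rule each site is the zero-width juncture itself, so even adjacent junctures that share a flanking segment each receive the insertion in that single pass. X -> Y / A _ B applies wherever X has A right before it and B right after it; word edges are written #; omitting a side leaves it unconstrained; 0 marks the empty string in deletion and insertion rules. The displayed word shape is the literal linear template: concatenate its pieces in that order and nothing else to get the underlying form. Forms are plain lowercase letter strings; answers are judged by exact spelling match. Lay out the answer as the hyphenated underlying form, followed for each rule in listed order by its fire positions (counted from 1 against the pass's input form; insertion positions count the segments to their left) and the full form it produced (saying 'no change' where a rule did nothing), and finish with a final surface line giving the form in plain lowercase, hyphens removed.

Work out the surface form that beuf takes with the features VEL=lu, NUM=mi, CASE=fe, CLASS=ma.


underlying: beuf-ip-f-a-gk
1. f -> v, p -> b, s -> z, t -> d / V _ V: fires at position(s) 4: beuvipfagk
surface: beuvipfagk


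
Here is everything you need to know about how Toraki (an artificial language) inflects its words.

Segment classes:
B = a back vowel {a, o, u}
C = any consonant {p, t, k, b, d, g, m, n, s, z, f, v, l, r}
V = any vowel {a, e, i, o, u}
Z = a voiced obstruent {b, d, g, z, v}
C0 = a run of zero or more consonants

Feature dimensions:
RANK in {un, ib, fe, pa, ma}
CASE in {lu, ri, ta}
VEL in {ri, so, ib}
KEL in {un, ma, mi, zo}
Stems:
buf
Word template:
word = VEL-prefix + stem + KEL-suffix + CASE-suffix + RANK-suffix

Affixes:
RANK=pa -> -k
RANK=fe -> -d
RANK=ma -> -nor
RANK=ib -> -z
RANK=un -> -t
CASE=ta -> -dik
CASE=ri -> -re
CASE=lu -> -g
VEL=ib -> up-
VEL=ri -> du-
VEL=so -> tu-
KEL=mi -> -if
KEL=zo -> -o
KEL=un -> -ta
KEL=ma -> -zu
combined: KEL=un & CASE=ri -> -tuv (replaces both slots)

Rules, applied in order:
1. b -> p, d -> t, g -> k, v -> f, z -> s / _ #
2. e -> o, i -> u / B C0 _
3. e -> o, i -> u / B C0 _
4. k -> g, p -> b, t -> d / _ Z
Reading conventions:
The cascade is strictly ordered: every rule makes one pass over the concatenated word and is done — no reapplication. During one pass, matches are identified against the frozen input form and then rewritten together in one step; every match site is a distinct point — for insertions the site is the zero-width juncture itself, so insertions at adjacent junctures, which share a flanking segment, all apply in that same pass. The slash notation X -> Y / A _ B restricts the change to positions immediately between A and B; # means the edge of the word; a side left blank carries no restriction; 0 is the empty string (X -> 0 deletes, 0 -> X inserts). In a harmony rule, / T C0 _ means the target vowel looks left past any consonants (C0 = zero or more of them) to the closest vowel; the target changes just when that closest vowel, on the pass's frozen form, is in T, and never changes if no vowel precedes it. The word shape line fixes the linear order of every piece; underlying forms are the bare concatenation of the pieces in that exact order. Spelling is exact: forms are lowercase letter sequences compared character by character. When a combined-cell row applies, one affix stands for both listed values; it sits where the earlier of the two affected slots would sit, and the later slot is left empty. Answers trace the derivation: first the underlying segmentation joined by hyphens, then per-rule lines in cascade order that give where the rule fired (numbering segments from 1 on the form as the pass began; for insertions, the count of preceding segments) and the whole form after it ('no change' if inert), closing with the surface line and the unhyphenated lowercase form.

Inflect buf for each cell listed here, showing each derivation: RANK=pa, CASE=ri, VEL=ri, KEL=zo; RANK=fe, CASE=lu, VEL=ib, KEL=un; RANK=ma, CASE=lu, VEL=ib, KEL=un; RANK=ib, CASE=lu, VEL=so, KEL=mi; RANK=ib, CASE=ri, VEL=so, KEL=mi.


cell RANK=pa, CASE=ri, VEL=ri, KEL=zo:
underlying: du-buf-o-re-k
1. b -> p, d -> t, g -> k, v -> f, z -> s / _ #: no change
2. e -> o, i -> u / B C0 _: fires at position(s) 8: dubuforok
3. e -> o, i -> u / B C0 _: no change
4. k -> g, p -> b, t -> d / _ Z: no change
surface: dubuforok

cell RANK=fe, CASE=lu, VEL=ib, KEL=un:
underlying: up-buf-ta-g-d
1. b -> p, d -> t, g -> k, v -> f, z -> s / _ #: fires at position(s) 9: upbuftagt
2. e -> o, i -> u / B C0 _: no change
3. e -> o, i -> u / B C0 _: no change
4. k -> g, p -> b, t -> d / _ Z: fires at position(s) 2: ubbuftagt
surface: ubbuftagt

cell RANK=ma, CASE=lu, VEL=ib, KEL=un:
underlying: up-buf-ta-g-nor
1. b -> p, d -> t, g -> k, v -> f, z -> s / _ #: no change
2. e -> o, i -> u / B C0 _: no change
3. e -> o, i -> u / B C0 _: no change
4. k -> g, p -> b, t -> d / _ Z: fires at position(s) 2: ubbuftagnor
surface: ubbuftagnor

cell RANK=ib, CASE=lu, VEL=so, KEL=mi:
underlying: tu-buf-if-g-z
1. b -> p, d -> t, g -> k, v -> f, z -> s / _ #: fires at position(s) 9: tubufifgs
2. e -> o, i -> u / B C0 _: fires at position(s) 6: tubufufgs
3. e -> o, i -> u / B C0 _: no change
4. k -> g, p -> b, t -> d / _ Z: no change
surface: tubufufgs

cell RANK=ib, CASE=ri, VEL=so, KEL=mi:
underlying: tu-buf-if-re-z
1. b -> p, d -> t, g -> k, v -> f, z -> s / _ #: fires at position(s) 10: tubufifres
2. e -> o, i -> u / B C0 _: fires at position(s) 6: tubufufres
3. e -> o, i -> u / B C0 _: fires at position(s) 9: tubufufros
4. k -> g, p -> b, t -> d / _ Z: no change
surface: tubufufros


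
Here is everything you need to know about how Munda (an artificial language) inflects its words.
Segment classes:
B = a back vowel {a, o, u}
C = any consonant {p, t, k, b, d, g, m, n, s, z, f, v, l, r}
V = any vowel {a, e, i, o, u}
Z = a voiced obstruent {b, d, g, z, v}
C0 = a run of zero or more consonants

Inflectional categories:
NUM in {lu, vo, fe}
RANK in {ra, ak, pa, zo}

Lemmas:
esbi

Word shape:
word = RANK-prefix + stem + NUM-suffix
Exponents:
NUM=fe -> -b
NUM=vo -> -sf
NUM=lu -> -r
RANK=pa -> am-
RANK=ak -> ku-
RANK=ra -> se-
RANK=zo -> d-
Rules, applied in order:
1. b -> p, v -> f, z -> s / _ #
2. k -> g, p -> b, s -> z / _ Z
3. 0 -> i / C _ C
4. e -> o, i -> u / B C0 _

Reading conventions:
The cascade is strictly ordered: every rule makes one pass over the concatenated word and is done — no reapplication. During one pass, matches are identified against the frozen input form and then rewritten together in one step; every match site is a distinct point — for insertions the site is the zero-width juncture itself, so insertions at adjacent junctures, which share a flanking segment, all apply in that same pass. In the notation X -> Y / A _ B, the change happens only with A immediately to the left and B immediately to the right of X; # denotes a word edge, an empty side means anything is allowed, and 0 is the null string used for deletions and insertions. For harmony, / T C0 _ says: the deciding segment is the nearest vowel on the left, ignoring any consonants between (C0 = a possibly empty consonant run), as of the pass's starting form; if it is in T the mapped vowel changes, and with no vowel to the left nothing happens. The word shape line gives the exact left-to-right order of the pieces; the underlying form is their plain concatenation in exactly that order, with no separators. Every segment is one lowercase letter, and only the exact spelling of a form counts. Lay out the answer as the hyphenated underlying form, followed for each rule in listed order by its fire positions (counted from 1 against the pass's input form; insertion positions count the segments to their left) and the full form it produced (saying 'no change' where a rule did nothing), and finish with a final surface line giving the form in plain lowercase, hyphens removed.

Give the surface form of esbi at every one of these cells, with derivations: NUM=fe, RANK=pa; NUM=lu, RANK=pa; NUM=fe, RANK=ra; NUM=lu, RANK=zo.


cell NUM=fe, RANK=pa:
underlying: am-esbi-b
1. b -> p, v -> f, z -> s / _ #: fires at position(s) 7: amesbip
2. k -> g, p -> b, s -> z / _ Z: fires at position(s) 4: amezbip
3. 0 -> i / C _ C: inserts after position(s) 4: amezibip
4. e -> o, i -> u / B C0 _: fires at position(s) 3: amozibip
surface: amozibip

cell NUM=lu, RANK=pa:
underlying: am-esbi-r
1. b -> p, v -> f, z -> s / _ #: no change
2. k -> g, p -> b, s -> z / _ Z: fires at position(s) 4: amezbir
3. 0 -> i / C _ C: inserts after position(s) 4: amezibir
4. e -> o, i -> u / B C0 _: fires at position(s) 3: amozibir
surface: amozibir

cell NUM=fe, RANK=ra:
underlying: se-esbi-b
1. b -> p, v -> f, z -> s / _ #: fires at position(s) 7: seesbip
2. k -> g, p -> b, s -> z / _ Z: fires at position(s) 4: seezbip
3. 0 -> i / C _ C: inserts after position(s) 4: seezibip
4. e -> o, i -> u / B C0 _: no change
surface: seezibip

cell NUM=lu, RANK=zo:
underlying: d-esbi-r
1. b -> p, v -> f, z -> s / _ #: no change
2. k -> g, p -> b, s -> z / _ Z: fires at position(s) 3: dezbir
3. 0 -> i / C _ C: inserts after position(s) 3: dezibir
4. e -> o, i -> u / B C0 _: no change
surface: dezibir


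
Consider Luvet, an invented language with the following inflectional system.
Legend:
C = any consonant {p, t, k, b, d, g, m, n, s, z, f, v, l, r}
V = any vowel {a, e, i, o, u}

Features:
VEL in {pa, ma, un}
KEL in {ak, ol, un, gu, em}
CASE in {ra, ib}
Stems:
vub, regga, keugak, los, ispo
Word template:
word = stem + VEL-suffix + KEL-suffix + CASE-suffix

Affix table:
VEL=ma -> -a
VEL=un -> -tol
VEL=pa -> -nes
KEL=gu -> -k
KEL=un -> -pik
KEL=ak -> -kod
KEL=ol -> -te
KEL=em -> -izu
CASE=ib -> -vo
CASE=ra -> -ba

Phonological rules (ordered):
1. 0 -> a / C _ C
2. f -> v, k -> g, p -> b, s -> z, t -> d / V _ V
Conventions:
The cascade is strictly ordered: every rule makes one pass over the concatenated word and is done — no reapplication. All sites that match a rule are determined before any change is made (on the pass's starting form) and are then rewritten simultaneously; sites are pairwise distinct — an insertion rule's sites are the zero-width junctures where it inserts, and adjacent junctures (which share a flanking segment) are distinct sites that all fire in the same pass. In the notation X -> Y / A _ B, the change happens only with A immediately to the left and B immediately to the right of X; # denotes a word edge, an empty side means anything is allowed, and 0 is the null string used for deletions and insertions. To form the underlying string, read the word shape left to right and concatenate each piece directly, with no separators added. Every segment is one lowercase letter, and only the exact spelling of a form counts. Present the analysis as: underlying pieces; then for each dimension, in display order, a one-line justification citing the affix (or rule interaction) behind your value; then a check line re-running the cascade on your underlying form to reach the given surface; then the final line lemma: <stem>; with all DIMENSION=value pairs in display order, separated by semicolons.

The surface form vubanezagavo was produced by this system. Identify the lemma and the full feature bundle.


underlying: vub-nes-k-vo
VEL=pa - signalled by the affix -nes
KEL=gu - signalled by the affix -k
CASE=ib - signalled by the affix -vo
check: vubneskvo -> vubanesakavo -> vubanezagavo
lemma: vub; VEL=pa; KEL=gu; CASE=ib


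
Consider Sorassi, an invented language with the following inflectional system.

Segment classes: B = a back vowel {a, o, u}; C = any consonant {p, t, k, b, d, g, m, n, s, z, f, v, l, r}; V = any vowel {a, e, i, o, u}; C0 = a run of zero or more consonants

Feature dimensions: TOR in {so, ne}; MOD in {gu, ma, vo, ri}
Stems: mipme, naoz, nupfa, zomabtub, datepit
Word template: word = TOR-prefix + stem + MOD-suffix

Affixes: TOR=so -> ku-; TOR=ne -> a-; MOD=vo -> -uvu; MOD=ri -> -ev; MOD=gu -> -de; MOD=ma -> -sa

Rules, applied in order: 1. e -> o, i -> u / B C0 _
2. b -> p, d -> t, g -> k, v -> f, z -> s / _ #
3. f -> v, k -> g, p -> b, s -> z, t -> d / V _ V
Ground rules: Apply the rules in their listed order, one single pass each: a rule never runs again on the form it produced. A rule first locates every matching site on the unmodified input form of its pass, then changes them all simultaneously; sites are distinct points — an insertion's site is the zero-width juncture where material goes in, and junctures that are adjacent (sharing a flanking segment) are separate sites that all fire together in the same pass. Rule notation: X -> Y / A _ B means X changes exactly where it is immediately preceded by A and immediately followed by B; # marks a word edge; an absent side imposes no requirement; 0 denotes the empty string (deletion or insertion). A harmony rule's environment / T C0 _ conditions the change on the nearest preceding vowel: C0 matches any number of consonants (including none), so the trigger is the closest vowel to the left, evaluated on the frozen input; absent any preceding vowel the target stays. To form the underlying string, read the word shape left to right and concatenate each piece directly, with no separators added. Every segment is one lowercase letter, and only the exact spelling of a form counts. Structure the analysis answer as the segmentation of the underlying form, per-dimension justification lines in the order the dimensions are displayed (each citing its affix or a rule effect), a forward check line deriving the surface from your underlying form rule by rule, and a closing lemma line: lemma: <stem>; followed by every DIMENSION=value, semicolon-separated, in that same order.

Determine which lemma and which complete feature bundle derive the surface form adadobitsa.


underlying: a-datepit-sa
TOR=ne - signalled by the affix a-
MOD=ma - signalled by the affix -sa
check: adatepitsa -> adatopitsa -> adatopitsa -> adadobitsa
lemma: datepit; TOR=ne; MOD=ma


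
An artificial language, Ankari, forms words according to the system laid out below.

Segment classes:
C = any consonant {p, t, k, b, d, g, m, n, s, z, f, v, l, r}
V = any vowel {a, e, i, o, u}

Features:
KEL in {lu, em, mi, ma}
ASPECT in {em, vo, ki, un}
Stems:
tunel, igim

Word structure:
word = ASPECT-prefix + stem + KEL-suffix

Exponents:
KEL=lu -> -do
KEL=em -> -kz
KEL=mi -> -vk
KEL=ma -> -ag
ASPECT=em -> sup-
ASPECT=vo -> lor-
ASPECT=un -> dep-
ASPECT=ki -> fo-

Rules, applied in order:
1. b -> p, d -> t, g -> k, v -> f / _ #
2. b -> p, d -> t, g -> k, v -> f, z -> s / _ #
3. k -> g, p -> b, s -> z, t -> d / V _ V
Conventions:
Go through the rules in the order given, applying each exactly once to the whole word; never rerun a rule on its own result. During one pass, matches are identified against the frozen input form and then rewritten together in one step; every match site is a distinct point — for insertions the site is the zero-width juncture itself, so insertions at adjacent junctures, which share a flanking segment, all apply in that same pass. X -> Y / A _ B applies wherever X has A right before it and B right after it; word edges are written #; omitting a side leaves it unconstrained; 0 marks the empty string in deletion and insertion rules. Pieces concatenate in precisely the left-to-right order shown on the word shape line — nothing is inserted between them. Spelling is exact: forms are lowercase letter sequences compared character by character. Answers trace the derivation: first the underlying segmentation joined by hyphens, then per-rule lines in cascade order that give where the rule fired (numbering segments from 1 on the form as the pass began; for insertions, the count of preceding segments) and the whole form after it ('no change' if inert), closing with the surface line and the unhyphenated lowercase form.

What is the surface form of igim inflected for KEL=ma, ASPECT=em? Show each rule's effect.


underlying: sup-igim-ag
1. b -> p, d -> t, g -> k, v -> f / _ #: fires at position(s) 9: supigimak
2. b -> p, d -> t, g -> k, v -> f, z -> s / _ #: no change
3. k -> g, p -> b, s -> z, t -> d / V _ V: fires at position(s) 3: subigimak
surface: subigimak


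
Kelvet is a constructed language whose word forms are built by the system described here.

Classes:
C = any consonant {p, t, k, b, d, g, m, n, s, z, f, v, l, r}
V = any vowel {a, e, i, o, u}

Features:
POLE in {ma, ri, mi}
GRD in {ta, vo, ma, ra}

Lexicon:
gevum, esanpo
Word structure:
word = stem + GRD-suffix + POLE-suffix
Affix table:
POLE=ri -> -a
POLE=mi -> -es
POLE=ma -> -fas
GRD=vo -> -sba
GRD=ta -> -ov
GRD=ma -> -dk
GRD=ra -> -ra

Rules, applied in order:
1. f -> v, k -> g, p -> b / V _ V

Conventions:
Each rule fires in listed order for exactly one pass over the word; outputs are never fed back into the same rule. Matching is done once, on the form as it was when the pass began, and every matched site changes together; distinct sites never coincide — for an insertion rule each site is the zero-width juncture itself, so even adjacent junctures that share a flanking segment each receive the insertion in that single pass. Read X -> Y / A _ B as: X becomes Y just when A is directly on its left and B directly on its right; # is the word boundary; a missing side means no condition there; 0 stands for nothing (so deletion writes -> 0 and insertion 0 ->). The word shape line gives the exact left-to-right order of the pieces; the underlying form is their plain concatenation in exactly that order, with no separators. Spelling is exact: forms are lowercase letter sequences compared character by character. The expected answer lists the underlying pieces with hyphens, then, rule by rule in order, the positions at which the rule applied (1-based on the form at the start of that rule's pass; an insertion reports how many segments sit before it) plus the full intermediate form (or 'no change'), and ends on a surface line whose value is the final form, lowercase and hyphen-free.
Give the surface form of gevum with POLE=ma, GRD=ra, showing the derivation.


underlying: gevum-ra-fas
1. f -> v, k -> g, p -> b / V _ V: fires at position(s) 8: gevumravas
surface: gevumravas


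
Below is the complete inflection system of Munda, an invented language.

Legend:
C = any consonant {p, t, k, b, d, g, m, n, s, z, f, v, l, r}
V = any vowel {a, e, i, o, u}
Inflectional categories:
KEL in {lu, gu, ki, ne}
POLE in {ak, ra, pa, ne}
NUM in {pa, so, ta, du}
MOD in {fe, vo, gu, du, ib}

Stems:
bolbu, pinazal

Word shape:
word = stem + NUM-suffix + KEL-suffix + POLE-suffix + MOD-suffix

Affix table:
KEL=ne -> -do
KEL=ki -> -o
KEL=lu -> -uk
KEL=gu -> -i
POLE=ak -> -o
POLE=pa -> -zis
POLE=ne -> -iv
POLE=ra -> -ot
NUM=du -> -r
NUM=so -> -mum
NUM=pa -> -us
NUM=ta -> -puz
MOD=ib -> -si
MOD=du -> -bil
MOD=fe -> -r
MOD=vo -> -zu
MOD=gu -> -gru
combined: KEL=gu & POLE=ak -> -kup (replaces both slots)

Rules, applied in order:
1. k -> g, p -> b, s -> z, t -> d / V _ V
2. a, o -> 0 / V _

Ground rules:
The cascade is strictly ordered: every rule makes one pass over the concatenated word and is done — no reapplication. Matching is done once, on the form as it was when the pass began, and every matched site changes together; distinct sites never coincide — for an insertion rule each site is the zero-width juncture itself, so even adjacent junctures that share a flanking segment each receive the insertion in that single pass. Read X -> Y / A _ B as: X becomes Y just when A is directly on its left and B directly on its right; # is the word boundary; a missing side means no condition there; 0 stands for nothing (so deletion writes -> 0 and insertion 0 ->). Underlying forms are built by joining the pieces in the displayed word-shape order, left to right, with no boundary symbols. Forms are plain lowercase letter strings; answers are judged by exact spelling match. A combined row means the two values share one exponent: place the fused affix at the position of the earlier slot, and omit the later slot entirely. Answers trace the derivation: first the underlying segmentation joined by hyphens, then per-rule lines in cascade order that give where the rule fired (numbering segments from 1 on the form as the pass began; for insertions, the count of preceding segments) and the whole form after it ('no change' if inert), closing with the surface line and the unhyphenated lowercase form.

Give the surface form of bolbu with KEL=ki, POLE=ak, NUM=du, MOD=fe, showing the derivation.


underlying: bolbu-r-o-o-r
1. k -> g, p -> b, s -> z, t -> d / V _ V: no change
2. a, o -> 0 / V _: fires at position(s) 8: bolburor
surface: bolburor


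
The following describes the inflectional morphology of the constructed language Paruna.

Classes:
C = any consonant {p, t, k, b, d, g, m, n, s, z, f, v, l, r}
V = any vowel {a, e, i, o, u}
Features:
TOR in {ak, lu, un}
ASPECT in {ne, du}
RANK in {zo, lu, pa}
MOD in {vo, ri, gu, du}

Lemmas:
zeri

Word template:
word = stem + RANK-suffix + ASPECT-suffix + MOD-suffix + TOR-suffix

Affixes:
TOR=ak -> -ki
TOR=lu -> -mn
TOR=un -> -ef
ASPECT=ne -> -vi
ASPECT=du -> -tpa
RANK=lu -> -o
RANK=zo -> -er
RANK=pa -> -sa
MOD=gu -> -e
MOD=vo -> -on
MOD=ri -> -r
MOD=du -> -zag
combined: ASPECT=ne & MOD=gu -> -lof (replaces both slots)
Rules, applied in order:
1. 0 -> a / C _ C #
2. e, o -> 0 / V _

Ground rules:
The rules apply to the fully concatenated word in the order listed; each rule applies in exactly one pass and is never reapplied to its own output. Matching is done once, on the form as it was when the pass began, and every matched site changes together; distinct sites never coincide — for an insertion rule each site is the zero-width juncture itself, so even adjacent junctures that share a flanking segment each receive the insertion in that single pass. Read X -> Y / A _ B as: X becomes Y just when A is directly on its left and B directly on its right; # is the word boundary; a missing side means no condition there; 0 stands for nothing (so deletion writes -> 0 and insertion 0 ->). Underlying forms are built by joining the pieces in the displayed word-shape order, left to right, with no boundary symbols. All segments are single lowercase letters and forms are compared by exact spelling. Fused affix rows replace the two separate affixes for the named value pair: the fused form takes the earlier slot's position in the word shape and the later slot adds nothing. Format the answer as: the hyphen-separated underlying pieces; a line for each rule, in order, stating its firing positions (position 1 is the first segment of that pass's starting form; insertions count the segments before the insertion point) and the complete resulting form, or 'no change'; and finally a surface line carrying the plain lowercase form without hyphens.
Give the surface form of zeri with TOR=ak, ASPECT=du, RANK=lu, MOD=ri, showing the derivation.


underlying: zeri-o-tpa-r-ki
1. 0 -> a / C _ C #: no change
2. e, o -> 0 / V _: fires at position(s) 5: zeritparki
surface: zeritparki


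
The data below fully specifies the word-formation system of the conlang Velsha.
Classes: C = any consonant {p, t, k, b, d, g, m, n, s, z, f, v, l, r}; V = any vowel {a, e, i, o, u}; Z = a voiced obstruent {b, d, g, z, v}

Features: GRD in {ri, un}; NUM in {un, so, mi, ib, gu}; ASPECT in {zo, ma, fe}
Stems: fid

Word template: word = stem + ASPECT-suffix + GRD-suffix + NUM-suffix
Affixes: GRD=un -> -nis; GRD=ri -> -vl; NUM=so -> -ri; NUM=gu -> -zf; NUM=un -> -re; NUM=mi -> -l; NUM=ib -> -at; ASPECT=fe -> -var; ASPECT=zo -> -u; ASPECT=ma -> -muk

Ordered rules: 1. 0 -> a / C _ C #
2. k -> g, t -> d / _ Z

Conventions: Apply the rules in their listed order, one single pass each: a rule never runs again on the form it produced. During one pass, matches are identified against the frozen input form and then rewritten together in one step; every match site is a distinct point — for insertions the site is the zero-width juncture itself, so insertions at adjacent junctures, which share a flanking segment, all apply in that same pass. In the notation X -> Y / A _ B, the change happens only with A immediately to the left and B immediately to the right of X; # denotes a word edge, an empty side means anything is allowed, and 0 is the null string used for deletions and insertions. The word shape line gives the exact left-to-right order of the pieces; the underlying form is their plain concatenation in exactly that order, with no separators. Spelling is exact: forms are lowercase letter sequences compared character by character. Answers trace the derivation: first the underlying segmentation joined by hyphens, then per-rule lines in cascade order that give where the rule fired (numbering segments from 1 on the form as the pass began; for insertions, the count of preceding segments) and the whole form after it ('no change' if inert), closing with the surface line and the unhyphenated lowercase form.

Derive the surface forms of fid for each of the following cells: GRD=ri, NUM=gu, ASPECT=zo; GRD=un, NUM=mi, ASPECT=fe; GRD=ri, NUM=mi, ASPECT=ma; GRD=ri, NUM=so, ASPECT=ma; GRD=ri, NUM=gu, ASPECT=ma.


cell GRD=ri, NUM=gu, ASPECT=zo:
underlying: fid-u-vl-zf
1. 0 -> a / C _ C #: inserts after position(s) 7: fiduvlzaf
2. k -> g, t -> d / _ Z: no change
surface: fiduvlzaf

cell GRD=un, NUM=mi, ASPECT=fe:
underlying: fid-var-nis-l
1. 0 -> a / C _ C #: inserts after position(s) 9: fidvarnisal
2. k -> g, t -> d / _ Z: no change
surface: fidvarnisal

cell GRD=ri, NUM=mi, ASPECT=ma:
underlying: fid-muk-vl-l
1. 0 -> a / C _ C #: inserts after position(s) 8: fidmukvlal
2. k -> g, t -> d / _ Z: fires at position(s) 6: fidmugvlal
surface: fidmugvlal

cell GRD=ri, NUM=so, ASPECT=ma:
underlying: fid-muk-vl-ri
1. 0 -> a / C _ C #: no change
2. k -> g, t -> d / _ Z: fires at position(s) 6: fidmugvlri
surface: fidmugvlri

cell GRD=ri, NUM=gu, ASPECT=ma:
underlying: fid-muk-vl-zf
1. 0 -> a / C _ C #: inserts after position(s) 9: fidmukvlzaf
2. k -> g, t -> d / _ Z: fires at position(s) 6: fidmugvlzaf
surface: fidmugvlzaf


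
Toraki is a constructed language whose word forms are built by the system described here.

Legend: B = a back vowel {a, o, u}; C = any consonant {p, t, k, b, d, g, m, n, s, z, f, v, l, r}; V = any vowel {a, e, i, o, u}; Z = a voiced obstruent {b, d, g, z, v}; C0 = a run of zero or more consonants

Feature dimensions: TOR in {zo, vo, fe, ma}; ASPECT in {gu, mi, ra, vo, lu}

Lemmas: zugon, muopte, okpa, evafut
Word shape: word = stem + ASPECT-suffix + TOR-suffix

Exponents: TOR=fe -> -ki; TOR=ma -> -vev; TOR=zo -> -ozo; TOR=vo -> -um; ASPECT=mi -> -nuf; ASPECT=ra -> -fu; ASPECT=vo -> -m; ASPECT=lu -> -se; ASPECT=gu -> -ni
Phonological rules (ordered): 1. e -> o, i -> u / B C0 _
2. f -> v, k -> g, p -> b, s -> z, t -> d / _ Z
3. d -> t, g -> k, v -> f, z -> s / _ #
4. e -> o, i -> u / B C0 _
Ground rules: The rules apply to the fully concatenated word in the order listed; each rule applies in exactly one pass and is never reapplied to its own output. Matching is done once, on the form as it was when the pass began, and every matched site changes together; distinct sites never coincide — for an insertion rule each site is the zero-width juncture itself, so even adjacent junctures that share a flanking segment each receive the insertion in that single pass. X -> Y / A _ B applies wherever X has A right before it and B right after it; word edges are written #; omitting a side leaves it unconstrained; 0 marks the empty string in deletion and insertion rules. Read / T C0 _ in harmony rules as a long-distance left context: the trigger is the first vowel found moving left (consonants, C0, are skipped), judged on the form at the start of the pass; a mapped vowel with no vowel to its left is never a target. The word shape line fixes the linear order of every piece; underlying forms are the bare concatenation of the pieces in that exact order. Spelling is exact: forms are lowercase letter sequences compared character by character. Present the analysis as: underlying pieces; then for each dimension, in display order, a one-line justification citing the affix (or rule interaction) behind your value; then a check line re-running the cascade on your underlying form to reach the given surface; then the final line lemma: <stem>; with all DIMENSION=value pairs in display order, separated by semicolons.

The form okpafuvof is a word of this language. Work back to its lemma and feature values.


underlying: okpa-fu-vev
TOR=ma - signalled by the affix -vev
ASPECT=ra - signalled by the affix -fu
check: okpafuvev -> okpafuvov -> okpafuvov -> okpafuvof -> okpafuvof
lemma: okpa; TOR=ma; ASPECT=ra


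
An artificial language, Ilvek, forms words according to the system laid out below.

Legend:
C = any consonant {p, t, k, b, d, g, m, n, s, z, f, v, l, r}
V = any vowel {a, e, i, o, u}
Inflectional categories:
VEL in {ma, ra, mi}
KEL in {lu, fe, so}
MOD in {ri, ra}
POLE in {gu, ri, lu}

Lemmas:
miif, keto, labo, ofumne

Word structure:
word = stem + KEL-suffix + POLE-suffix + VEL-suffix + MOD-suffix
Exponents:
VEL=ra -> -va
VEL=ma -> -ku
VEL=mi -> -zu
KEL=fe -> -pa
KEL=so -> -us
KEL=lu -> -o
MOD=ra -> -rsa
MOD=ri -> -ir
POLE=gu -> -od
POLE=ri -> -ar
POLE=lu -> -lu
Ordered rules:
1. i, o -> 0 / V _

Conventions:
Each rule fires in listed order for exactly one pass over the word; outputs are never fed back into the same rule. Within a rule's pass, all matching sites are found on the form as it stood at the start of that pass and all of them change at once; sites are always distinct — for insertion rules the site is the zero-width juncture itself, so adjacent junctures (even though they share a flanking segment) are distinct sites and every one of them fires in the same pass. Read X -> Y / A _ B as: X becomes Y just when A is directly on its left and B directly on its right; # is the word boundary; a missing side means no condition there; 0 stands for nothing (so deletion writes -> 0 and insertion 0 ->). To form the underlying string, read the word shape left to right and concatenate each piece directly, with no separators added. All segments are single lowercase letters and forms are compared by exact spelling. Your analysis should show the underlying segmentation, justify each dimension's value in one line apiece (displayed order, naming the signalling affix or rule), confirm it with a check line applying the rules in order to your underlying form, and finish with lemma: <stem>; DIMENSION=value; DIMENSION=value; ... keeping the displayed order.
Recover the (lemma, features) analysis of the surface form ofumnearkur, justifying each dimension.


underlying: ofumne-o-ar-ku-ir
VEL=ma - signalled by the affix -ku
KEL=lu - signalled by the affix -o
MOD=ri - signalled by the affix -ir
POLE=ri - signalled by the affix -ar
check: ofumneoarkuir -> ofumnearkur
lemma: ofumne; VEL=ma; KEL=lu; MOD=ri; POLE=ri


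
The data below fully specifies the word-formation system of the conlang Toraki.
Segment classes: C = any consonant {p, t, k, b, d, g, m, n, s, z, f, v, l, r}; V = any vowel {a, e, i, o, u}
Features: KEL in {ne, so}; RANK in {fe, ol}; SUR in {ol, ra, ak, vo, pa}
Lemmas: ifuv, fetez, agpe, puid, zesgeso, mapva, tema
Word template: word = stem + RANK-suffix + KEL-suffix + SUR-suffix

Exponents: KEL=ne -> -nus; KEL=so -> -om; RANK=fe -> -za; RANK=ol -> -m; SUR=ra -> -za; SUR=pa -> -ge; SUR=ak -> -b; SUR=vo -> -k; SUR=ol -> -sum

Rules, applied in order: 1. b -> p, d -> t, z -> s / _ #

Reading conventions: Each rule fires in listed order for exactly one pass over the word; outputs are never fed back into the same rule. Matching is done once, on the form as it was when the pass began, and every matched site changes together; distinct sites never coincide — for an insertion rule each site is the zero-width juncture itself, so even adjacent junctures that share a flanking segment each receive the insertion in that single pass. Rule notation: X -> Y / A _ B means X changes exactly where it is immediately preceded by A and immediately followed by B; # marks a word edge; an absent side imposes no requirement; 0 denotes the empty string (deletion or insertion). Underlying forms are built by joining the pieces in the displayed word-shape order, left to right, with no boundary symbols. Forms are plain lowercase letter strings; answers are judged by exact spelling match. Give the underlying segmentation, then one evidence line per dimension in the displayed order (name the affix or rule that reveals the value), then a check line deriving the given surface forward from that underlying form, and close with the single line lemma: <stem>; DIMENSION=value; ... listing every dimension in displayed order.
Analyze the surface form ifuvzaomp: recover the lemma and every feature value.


underlying: ifuv-za-om-b
KEL=so - signalled by the affix -om
RANK=fe - signalled by the affix -za
SUR=ak - signalled by the affix -b
check: ifuvzaomb -> ifuvzaomp
lemma: ifuv; KEL=so; RANK=fe; SUR=ak


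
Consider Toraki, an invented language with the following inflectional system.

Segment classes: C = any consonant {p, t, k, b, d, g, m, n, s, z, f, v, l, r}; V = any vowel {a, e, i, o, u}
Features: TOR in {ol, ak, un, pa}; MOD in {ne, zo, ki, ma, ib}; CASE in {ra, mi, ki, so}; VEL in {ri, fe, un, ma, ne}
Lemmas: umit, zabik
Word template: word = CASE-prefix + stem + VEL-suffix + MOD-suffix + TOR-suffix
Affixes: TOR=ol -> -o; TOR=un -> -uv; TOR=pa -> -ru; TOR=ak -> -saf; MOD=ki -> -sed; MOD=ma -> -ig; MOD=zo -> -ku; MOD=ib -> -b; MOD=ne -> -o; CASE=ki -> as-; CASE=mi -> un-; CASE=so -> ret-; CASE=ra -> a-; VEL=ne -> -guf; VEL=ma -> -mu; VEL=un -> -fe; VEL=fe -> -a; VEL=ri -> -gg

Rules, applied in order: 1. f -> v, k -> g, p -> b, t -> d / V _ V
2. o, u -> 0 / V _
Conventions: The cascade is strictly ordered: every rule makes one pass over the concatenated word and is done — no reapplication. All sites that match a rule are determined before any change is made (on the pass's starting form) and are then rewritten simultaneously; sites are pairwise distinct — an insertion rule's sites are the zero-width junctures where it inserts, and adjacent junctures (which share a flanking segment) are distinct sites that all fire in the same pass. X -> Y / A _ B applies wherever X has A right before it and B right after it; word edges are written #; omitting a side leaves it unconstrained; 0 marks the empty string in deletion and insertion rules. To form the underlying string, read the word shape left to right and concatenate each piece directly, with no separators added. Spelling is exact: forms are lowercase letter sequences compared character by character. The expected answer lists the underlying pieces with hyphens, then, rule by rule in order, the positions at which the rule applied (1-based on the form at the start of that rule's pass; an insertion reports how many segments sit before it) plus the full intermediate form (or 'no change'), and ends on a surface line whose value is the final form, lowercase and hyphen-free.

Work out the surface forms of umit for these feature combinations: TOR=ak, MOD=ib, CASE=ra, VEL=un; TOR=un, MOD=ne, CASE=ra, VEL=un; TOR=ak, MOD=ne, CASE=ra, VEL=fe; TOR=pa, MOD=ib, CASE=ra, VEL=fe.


cell TOR=ak, MOD=ib, CASE=ra, VEL=un:
underlying: a-umit-fe-b-saf
1. f -> v, k -> g, p -> b, t -> d / V _ V: no change
2. o, u -> 0 / V _: fires at position(s) 2: amitfebsaf
surface: amitfebsaf

cell TOR=un, MOD=ne, CASE=ra, VEL=un:
underlying: a-umit-fe-o-uv
1. f -> v, k -> g, p -> b, t -> d / V _ V: no change
2. o, u -> 0 / V _: fires at position(s) 2, 8, 9: amitfev
surface: amitfev

cell TOR=ak, MOD=ne, CASE=ra, VEL=fe:
underlying: a-umit-a-o-saf
1. f -> v, k -> g, p -> b, t -> d / V _ V: fires at position(s) 5: aumidaosaf
2. o, u -> 0 / V _: fires at position(s) 2, 7: amidasaf
surface: amidasaf

cell TOR=pa, MOD=ib, CASE=ra, VEL=fe:
underlying: a-umit-a-b-ru
1. f -> v, k -> g, p -> b, t -> d / V _ V: fires at position(s) 5: aumidabru
2. o, u -> 0 / V _: fires at position(s) 2: amidabru
surface: amidabru
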